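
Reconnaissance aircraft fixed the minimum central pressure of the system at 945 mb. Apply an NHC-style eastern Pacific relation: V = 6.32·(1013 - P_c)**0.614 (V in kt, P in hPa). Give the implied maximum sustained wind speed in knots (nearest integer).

84 kt

ΔP = 1013 − 945 = 68 mb.
68^0.614 ≈ 13.340.
V ≈ 6.32 × 13.340 ≈ 84.3 kt.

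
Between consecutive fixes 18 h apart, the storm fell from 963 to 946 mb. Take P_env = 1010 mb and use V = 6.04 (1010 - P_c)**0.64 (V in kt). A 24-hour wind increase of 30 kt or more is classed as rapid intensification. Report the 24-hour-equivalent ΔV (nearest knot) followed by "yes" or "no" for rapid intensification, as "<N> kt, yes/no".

V₁: ΔP = 47, V ≈ 6.04 × 47^0.64 ≈ 70.99 kt.
V₂: ΔP = 64, V ≈ 6.04 × 64^0.64 ≈ 86.50 kt.
ΔV over 18 h = 15.51 kt → 24 h equivalent = 15.51 × 24/18 ≈ 20.68 kt.
21 kt < 30 kt ⇒ not rapid intensification.

21 kt, no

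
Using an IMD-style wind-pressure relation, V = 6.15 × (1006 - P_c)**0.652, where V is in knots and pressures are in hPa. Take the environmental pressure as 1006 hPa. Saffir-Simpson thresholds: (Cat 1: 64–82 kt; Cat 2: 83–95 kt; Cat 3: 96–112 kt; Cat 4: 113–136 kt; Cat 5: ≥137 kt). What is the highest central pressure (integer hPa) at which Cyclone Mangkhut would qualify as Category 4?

Category 4 begins at V = 113 kt.
Required ΔP = (113/6.15)^(1/0.652) = 18.374^1.534 ≈ 86.89 hPa.
P_c ≤ 1006 − 86.89 = 919.11, so the highest integer P_c is 919 hPa.

919 hPa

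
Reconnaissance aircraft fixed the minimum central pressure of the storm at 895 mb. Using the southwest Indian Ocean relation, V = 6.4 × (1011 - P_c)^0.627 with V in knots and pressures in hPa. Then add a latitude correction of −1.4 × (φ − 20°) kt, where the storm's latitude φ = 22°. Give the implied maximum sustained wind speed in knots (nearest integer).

ΔP = 1011 − 895 = 116 mb.
116^0.627 ≈ 19.698.
V ≈ 6.4 × 19.698 ≈ 126.1 kt.
Latitude correction: −1.4 × (22 − 20) = -2.8 kt.
Corrected V ≈ 123.3 kt → 123 kt.

123 kt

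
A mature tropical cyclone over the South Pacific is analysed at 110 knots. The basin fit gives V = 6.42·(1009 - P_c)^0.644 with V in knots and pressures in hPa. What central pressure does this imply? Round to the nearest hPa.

ΔP = (V / 6.42)^(1/0.644) = (110/6.42)^1.553.
110/6.42 = 17.134; 17.134^1.553 ≈ 82.40 hPa.
P_c = 1009 − 82.40 = 926.60 ≈ 927 hPa.

927 hPa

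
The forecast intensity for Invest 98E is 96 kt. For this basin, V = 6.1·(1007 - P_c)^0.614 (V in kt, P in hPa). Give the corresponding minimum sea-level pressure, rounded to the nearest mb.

ΔP = (V / 6.1)^(1/0.614) = (96/6.1)^1.629.
96/6.1 = 15.738; 15.738^1.629 ≈ 89.01 mb.
P_c = 1007 − 89.01 = 917.99 ≈ 918 mb.

918 mb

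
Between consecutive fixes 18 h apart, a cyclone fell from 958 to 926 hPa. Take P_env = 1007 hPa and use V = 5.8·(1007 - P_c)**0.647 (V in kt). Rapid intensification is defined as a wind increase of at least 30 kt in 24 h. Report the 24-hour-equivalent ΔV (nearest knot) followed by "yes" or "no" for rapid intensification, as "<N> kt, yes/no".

37 kt, yes

V₁: ΔP = 49, V ≈ 5.8 × 49^0.647 ≈ 71.94 kt.
V₂: ΔP = 81, V ≈ 5.8 × 81^0.647 ≈ 99.59 kt.
ΔV over 18 h = 27.65 kt → 24 h equivalent = 27.65 × 24/18 ≈ 36.87 kt.
37 kt ≥ 30 kt ⇒ rapid intensification.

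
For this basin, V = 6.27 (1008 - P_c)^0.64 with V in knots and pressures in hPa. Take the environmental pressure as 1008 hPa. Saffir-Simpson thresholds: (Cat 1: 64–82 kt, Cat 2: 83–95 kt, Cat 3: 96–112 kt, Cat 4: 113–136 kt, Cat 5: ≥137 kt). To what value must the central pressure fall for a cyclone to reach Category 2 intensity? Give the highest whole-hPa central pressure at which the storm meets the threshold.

Category 2 begins at V = 83 kt.
Required ΔP = (83/6.27)^(1/0.64) = 13.238^1.562 ≈ 56.60 hPa.
P_c ≤ 1008 − 56.60 = 951.40, so the highest integer P_c is 951 hPa.

951 hPa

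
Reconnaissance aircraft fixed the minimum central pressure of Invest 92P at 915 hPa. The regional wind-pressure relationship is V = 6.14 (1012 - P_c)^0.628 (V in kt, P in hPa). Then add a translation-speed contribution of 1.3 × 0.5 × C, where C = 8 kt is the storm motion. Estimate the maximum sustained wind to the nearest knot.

114 kt

ΔP = 1012 − 915 = 97 hPa.
97^0.628 ≈ 17.689.
V ≈ 6.14 × 17.689 ≈ 108.6 kt.
Translation term: 1.3 × 0.5 × 8 = 5.2 kt.
Corrected V ≈ 113.8 kt → 114 kt.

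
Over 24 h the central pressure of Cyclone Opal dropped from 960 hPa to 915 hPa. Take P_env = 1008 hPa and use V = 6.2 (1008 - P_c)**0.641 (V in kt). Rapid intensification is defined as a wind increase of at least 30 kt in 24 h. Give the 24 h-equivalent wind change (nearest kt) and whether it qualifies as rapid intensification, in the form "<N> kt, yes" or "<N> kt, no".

V₁: ΔP = 48, V ≈ 6.2 × 48^0.641 ≈ 74.14 kt.
V₂: ΔP = 93, V ≈ 6.2 × 93^0.641 ≈ 113.29 kt.
ΔV over 24 h = 39.15 kt → 24 h equivalent = 39.15 × 24/24 ≈ 39.15 kt.
39 kt ≥ 30 kt ⇒ rapid intensification.

39 kt, yes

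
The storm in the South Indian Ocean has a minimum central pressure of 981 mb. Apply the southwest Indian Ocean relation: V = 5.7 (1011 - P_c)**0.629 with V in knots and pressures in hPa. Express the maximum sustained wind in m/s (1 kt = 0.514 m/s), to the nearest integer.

25 m/s

ΔP = 1011 − 981 = 30 mb.
V ≈ 5.7 × 30^0.629 = 5.7 × 8.494 ≈ 48.415 kt.
48.415 × 0.514 ≈ 24.89 m/s → 25 m/s.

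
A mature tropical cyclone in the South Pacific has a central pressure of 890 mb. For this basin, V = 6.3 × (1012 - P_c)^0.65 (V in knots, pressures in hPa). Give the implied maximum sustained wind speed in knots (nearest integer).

143 kt

ΔP = 1012 − 890 = 122 mb.
122^0.65 ≈ 22.706.
V ≈ 6.3 × 22.706 ≈ 143.0 kt.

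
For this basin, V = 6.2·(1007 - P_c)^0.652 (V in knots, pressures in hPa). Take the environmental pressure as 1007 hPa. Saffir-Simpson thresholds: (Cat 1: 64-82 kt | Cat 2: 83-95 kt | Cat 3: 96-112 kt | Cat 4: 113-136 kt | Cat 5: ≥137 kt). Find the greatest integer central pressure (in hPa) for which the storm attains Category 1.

Category 1 begins at V = 64 kt.
Required ΔP = (64/6.2)^(1/0.652) = 10.323^1.534 ≈ 35.88 hPa.
P_c ≤ 1007 − 35.88 = 971.12, so the highest integer P_c is 971 hPa.

971 hPa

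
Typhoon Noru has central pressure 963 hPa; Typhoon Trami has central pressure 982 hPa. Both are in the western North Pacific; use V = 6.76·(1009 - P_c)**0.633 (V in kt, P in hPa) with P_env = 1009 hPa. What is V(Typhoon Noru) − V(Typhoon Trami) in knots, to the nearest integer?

22 kt

Typhoon Noru: ΔP = 46; V ≈ 6.76 × 46^0.633 ≈ 76.29 kt.
Typhoon Trami: ΔP = 27; V ≈ 6.76 × 27^0.633 ≈ 54.45 kt.
Difference ≈ 76.29 − 54.45 = 21.84 → 22 kt.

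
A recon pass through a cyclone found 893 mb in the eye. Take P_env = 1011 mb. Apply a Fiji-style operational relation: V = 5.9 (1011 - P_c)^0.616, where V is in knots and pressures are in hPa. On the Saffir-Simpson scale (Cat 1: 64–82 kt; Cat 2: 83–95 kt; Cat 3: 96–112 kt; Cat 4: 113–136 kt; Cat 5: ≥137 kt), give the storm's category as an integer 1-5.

3

ΔP = 1011 − 893 = 118 mb.
V ≈ 5.9 × 118^0.616 = 5.9 × 18.89 ≈ 111 kt.
111 kt falls in the Category 3 band.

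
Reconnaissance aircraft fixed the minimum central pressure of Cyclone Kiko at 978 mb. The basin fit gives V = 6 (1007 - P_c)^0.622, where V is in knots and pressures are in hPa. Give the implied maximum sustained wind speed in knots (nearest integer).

49 kt

ΔP = 1007 − 978 = 29 mb.
29^0.622 ≈ 8.121.
V ≈ 6 × 8.121 ≈ 48.7 kt.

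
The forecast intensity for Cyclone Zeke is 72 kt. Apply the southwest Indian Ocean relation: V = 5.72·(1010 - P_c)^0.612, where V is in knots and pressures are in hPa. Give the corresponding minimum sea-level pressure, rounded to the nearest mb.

ΔP = (V / 5.72)^(1/0.612) = (72/5.72)^1.634.
72/5.72 = 12.587; 12.587^1.634 ≈ 62.70 mb.
P_c = 1010 − 62.70 = 947.30 ≈ 947 mb.

947 mb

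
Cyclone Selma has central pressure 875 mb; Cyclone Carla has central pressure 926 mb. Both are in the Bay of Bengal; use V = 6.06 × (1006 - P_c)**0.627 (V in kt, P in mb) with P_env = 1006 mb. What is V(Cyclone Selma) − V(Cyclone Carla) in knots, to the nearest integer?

Cyclone Selma: ΔP = 131; V ≈ 6.06 × 131^0.627 ≈ 128.83 kt.
Cyclone Carla: ΔP = 80; V ≈ 6.06 × 80^0.627 ≈ 94.56 kt.
Difference ≈ 128.83 − 94.56 = 34.27 → 34 kt.

34 kt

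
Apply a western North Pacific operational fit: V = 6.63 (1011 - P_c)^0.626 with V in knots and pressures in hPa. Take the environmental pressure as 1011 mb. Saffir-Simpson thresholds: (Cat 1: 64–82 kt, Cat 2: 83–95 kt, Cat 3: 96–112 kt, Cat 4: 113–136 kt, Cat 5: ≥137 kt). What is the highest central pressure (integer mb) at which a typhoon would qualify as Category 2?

954 mb

Category 2 begins at V = 83 kt.
Required ΔP = (83/6.63)^(1/0.626) = 12.519^1.597 ≈ 56.66 mb.
P_c ≤ 1011 − 56.66 = 954.34, so the highest integer P_c is 954 mb.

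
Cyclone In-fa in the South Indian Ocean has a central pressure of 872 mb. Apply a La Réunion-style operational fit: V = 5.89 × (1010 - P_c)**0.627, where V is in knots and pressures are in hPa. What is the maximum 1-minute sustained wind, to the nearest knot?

129 kt

ΔP = 1010 − 872 = 138 mb.
138^0.627 ≈ 21.964.
V ≈ 5.89 × 21.964 ≈ 129.4 kt.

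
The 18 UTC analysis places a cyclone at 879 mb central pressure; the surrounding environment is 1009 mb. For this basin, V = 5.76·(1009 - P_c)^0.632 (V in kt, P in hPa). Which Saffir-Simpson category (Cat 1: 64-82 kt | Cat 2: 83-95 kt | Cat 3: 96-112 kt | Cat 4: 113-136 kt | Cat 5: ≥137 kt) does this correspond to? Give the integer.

4

ΔP = 1009 − 879 = 130 mb.
V ≈ 5.76 × 130^0.632 = 5.76 × 21.68 ≈ 125 kt.
125 kt falls in the Category 4 band.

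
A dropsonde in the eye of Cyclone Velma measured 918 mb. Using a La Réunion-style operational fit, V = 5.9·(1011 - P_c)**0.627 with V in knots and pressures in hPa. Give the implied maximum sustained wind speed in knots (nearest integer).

101 kt

ΔP = 1011 − 918 = 93 mb.
93^0.627 ≈ 17.149.
V ≈ 5.9 × 17.149 ≈ 101.2 kt.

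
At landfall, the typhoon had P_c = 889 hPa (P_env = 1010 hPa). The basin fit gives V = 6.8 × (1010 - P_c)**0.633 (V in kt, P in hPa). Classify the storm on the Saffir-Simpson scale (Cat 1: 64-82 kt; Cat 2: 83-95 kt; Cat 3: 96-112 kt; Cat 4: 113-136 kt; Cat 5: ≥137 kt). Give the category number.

5

ΔP = 1010 − 889 = 121 hPa.
V ≈ 6.8 × 121^0.633 = 6.8 × 20.82 ≈ 142 kt.
142 kt falls in the Category 5 band.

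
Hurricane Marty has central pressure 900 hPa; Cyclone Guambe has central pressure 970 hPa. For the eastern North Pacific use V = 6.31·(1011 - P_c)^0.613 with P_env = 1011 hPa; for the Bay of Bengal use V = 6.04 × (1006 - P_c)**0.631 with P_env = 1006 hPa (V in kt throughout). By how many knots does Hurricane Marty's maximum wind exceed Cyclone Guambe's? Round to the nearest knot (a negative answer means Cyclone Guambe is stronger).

55 kt

Hurricane Marty: ΔP = 111; V ≈ 6.31 × 111^0.613 ≈ 113.19 kt.
Cyclone Guambe: ΔP = 36; V ≈ 6.04 × 36^0.631 ≈ 57.95 kt.
Difference ≈ 113.19 − 57.95 = 55.24 → 55 kt.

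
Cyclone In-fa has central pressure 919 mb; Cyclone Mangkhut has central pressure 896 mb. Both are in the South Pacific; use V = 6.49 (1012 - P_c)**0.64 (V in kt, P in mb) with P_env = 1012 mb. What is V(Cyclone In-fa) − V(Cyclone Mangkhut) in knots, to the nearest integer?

-18 kt

Cyclone In-fa: ΔP = 93; V ≈ 6.49 × 93^0.64 ≈ 118.05 kt.
Cyclone Mangkhut: ΔP = 116; V ≈ 6.49 × 116^0.64 ≈ 135.99 kt.
Difference ≈ 118.05 − 135.99 = -17.94 → -18 kt.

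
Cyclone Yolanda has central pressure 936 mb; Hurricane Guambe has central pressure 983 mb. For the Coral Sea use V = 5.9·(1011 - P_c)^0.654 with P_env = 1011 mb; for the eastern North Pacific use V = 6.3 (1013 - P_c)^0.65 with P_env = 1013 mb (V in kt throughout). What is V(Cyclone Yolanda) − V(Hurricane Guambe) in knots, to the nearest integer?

42 kt

Cyclone Yolanda: ΔP = 75; V ≈ 5.9 × 75^0.654 ≈ 99.34 kt.
Hurricane Guambe: ΔP = 30; V ≈ 6.3 × 30^0.65 ≈ 57.47 kt.
Difference ≈ 99.34 − 57.47 = 41.87 → 42 kt.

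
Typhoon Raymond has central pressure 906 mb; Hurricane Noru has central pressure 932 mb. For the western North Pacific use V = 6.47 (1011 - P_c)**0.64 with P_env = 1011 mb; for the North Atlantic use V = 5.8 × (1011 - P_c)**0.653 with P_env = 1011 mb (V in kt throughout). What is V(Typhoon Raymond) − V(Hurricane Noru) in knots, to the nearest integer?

Typhoon Raymond: ΔP = 105; V ≈ 6.47 × 105^0.64 ≈ 127.19 kt.
Hurricane Noru: ΔP = 79; V ≈ 5.8 × 79^0.653 ≈ 100.60 kt.
Difference ≈ 127.19 − 100.60 = 26.59 → 27 kt.

27 kt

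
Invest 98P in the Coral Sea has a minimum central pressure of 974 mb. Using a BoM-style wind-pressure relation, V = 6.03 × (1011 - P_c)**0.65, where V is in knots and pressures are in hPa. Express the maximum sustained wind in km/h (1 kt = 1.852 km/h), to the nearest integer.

117 km/h

ΔP = 1011 − 974 = 37 mb.
V ≈ 6.03 × 37^0.65 = 6.03 × 10.455 ≈ 63.045 kt.
63.045 × 1.852 ≈ 116.76 km/h → 117 km/h.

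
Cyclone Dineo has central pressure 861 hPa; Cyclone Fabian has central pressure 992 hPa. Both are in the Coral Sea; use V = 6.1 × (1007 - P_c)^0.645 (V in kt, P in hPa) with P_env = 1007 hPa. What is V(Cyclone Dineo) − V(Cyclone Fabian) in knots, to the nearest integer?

Cyclone Dineo: ΔP = 146; V ≈ 6.1 × 146^0.645 ≈ 151.82 kt.
Cyclone Fabian: ΔP = 15; V ≈ 6.1 × 15^0.645 ≈ 34.99 kt.
Difference ≈ 151.82 − 34.99 = 116.83 → 117 kt.

117 kt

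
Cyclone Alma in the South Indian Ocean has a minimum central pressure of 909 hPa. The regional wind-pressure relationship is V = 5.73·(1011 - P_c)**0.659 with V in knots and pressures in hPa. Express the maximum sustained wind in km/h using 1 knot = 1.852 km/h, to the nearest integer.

ΔP = 1011 − 909 = 102 hPa.
V ≈ 5.73 × 102^0.659 = 5.73 × 21.070 ≈ 120.732 kt.
120.732 × 1.852 ≈ 223.60 km/h → 224 km/h.

224 km/h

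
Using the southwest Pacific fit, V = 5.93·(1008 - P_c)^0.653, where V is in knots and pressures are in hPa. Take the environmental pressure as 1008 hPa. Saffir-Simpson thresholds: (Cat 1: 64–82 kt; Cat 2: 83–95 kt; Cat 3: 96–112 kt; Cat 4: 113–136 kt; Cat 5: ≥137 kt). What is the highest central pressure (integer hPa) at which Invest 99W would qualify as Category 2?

Category 2 begins at V = 83 kt.
Required ΔP = (83/5.93)^(1/0.653) = 13.997^1.531 ≈ 56.89 hPa.
P_c ≤ 1008 − 56.89 = 951.11, so the highest integer P_c is 951 hPa.

951 hPa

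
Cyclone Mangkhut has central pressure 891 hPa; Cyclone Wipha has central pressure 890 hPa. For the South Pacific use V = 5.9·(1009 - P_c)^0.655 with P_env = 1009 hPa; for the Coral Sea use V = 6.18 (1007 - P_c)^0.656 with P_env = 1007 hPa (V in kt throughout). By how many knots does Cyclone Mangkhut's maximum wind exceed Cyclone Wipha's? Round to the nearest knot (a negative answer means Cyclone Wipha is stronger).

Cyclone Mangkhut: ΔP = 118; V ≈ 5.9 × 118^0.655 ≈ 134.26 kt.
Cyclone Wipha: ΔP = 117; V ≈ 6.18 × 117^0.656 ≈ 140.51 kt.
Difference ≈ 134.26 − 140.51 = -6.25 → -6 kt.

-6 kt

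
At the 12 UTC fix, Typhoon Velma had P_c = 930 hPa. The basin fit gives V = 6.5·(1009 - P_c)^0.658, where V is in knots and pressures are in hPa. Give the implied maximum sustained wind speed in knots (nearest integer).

115 kt

ΔP = 1009 − 930 = 79 hPa.
79^0.658 ≈ 17.727.
V ≈ 6.5 × 17.727 ≈ 115.2 kt.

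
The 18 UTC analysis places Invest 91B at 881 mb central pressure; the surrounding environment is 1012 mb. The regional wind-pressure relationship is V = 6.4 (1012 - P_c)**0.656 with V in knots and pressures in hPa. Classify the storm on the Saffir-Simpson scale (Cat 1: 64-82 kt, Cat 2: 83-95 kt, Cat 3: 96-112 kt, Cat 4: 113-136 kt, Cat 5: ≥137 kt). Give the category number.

ΔP = 1012 − 881 = 131 mb.
V ≈ 6.4 × 131^0.656 = 6.4 × 24.49 ≈ 157 kt.
157 kt falls in the Category 5 band.

5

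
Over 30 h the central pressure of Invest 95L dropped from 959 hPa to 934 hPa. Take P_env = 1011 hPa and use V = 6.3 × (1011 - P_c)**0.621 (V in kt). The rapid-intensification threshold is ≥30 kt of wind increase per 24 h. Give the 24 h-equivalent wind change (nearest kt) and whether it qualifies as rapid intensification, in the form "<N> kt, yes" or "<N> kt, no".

16 kt, no

V₁: ΔP = 52, V ≈ 6.3 × 52^0.621 ≈ 73.28 kt.
V₂: ΔP = 77, V ≈ 6.3 × 77^0.621 ≈ 93.51 kt.
ΔV over 30 h = 20.23 kt → 24 h equivalent = 20.23 × 24/30 ≈ 16.18 kt.
16 kt < 30 kt ⇒ not rapid intensification.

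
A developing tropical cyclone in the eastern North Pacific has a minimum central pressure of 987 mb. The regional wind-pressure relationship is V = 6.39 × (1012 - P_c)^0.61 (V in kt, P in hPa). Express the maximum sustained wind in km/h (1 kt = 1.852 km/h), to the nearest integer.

ΔP = 1012 − 987 = 25 mb.
V ≈ 6.39 × 25^0.61 = 6.39 × 7.124 ≈ 45.524 kt.
45.524 × 1.852 ≈ 84.31 km/h → 84 km/h.

84 km/h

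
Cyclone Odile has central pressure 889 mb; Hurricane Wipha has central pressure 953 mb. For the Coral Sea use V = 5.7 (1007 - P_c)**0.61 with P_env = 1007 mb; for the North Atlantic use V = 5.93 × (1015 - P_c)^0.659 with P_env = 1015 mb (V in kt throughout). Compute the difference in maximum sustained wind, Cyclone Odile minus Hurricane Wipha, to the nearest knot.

Cyclone Odile: ΔP = 118; V ≈ 5.7 × 118^0.61 ≈ 104.65 kt.
Hurricane Wipha: ΔP = 62; V ≈ 5.93 × 62^0.659 ≈ 90.00 kt.
Difference ≈ 104.65 − 90.00 = 14.65 → 15 kt.

15 kt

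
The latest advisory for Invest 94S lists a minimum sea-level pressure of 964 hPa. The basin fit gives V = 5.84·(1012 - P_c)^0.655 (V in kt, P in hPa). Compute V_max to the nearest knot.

ΔP = 1012 − 964 = 48 hPa.
48^0.655 ≈ 12.624.
V ≈ 5.84 × 12.624 ≈ 73.7 kt.

74 kt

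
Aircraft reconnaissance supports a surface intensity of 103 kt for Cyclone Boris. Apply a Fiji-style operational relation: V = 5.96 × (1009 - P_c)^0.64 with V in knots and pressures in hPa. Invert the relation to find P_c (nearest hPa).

923 hPa

ΔP = (V / 5.96)^(1/0.64) = (103/5.96)^1.562.
103/5.96 = 17.282; 17.282^1.562 ≈ 85.85 hPa.
P_c = 1009 − 85.85 = 923.15 ≈ 923 hPa.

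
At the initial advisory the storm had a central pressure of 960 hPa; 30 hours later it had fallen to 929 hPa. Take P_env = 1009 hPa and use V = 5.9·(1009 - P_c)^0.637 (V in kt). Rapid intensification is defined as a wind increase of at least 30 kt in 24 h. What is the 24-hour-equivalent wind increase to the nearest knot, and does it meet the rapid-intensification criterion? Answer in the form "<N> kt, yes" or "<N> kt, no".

V₁: ΔP = 49, V ≈ 5.9 × 49^0.637 ≈ 70.39 kt.
V₂: ΔP = 80, V ≈ 5.9 × 80^0.637 ≈ 96.19 kt.
ΔV over 30 h = 25.80 kt → 24 h equivalent = 25.80 × 24/30 ≈ 20.64 kt.
21 kt < 30 kt ⇒ not rapid intensification.

21 kt, no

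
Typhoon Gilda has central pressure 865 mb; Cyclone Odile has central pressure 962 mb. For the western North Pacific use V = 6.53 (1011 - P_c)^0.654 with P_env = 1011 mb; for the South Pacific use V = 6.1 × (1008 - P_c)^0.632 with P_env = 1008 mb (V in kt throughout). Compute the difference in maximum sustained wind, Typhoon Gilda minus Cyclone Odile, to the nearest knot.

Typhoon Gilda: ΔP = 146; V ≈ 6.53 × 146^0.654 ≈ 169.98 kt.
Cyclone Odile: ΔP = 46; V ≈ 6.1 × 46^0.632 ≈ 68.58 kt.
Difference ≈ 169.98 − 68.58 = 101.40 → 101 kt.

101 kt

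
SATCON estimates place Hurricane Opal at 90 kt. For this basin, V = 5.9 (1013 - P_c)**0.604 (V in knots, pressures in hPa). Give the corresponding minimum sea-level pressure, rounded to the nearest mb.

922 mb

ΔP = (V / 5.9)^(1/0.604) = (90/5.9)^1.656.
90/5.9 = 15.254; 15.254^1.656 ≈ 91.04 mb.
P_c = 1013 − 91.04 = 921.96 ≈ 922 mb.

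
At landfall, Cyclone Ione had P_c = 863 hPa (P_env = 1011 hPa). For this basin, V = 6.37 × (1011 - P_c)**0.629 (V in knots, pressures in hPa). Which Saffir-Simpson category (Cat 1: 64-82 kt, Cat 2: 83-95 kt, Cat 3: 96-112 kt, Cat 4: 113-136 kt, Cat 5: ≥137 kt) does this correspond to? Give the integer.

5

ΔP = 1011 − 863 = 148 hPa.
V ≈ 6.37 × 148^0.629 = 6.37 × 23.18 ≈ 148 kt.
148 kt falls in the Category 5 band.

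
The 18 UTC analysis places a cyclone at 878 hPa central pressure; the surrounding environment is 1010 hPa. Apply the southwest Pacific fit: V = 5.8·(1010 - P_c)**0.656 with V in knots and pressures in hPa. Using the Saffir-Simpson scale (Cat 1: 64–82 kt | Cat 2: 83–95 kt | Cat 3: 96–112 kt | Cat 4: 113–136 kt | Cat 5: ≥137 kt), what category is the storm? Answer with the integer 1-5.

5

ΔP = 1010 − 878 = 132 hPa.
V ≈ 5.8 × 132^0.656 = 5.8 × 24.61 ≈ 143 kt.
143 kt falls in the Category 5 band.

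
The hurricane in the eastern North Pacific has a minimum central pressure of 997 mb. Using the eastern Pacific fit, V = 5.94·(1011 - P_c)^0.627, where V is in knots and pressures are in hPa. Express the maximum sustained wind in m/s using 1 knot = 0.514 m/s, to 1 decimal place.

16.0 m/s

ΔP = 1011 − 997 = 14 mb.
V ≈ 5.94 × 14^0.627 = 5.94 × 5.231 ≈ 31.075 kt.
31.075 × 0.514 ≈ 15.97 m/s → 16.0 m/s.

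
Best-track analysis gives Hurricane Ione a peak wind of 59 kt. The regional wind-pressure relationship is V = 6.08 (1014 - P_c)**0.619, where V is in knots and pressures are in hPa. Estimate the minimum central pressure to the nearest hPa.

ΔP = (V / 6.08)^(1/0.619) = (59/6.08)^1.616.
59/6.08 = 9.704; 9.704^1.616 ≈ 39.30 hPa.
P_c = 1014 − 39.30 = 974.70 ≈ 975 hPa.

975 hPa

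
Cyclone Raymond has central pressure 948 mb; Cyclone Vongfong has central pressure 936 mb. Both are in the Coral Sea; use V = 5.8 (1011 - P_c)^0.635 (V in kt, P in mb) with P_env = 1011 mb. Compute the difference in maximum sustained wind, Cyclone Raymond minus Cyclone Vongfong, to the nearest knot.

Cyclone Raymond: ΔP = 63; V ≈ 5.8 × 63^0.635 ≈ 80.54 kt.
Cyclone Vongfong: ΔP = 75; V ≈ 5.8 × 75^0.635 ≈ 89.97 kt.
Difference ≈ 80.54 − 89.97 = -9.43 → -9 kt.

-9 kt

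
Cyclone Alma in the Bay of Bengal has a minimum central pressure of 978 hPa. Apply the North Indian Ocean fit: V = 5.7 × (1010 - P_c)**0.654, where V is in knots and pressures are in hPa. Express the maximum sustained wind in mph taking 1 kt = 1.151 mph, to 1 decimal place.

ΔP = 1010 − 978 = 32 hPa.
V ≈ 5.7 × 32^0.654 = 5.7 × 9.646 ≈ 54.985 kt.
54.985 × 1.151 ≈ 63.29 mph → 63.3 mph.

63.3 mph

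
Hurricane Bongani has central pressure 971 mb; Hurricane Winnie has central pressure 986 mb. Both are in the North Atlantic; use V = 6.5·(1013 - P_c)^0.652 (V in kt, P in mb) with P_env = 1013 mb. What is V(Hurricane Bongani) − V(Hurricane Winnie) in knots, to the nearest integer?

Hurricane Bongani: ΔP = 42; V ≈ 6.5 × 42^0.652 ≈ 74.35 kt.
Hurricane Winnie: ΔP = 27; V ≈ 6.5 × 27^0.652 ≈ 55.74 kt.
Difference ≈ 74.35 − 55.74 = 18.61 → 19 kt.

19 kt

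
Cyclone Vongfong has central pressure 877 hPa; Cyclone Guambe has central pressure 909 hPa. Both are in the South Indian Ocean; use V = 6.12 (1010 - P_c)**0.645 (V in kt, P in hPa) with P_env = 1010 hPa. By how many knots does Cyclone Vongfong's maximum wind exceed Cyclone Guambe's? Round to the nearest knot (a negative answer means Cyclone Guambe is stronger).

Cyclone Vongfong: ΔP = 133; V ≈ 6.12 × 133^0.645 ≈ 143.43 kt.
Cyclone Guambe: ΔP = 101; V ≈ 6.12 × 101^0.645 ≈ 120.10 kt.
Difference ≈ 143.43 − 120.10 = 23.33 → 23 kt.

23 kt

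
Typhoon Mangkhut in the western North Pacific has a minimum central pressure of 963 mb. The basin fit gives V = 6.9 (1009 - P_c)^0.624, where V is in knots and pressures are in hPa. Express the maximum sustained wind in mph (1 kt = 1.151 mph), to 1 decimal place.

86.6 mph

ΔP = 1009 − 963 = 46 mb.
V ≈ 6.9 × 46^0.624 = 6.9 × 10.903 ≈ 75.233 kt.
75.233 × 1.151 ≈ 86.59 mph → 86.6 mph.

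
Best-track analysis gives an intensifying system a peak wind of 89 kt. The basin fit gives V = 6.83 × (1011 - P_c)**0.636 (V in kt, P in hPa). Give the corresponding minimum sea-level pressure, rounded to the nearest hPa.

ΔP = (V / 6.83)^(1/0.636) = (89/6.83)^1.572.
89/6.83 = 13.031; 13.031^1.572 ≈ 56.64 hPa.
P_c = 1011 − 56.64 = 954.36 ≈ 954 hPa.

954 hPa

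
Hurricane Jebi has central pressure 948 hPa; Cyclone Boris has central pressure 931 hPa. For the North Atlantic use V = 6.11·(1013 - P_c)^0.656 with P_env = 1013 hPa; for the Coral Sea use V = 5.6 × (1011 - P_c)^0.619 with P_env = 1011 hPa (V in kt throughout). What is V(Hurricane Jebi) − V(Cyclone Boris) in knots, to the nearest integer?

10 kt

Hurricane Jebi: ΔP = 65; V ≈ 6.11 × 65^0.656 ≈ 94.47 kt.
Cyclone Boris: ΔP = 80; V ≈ 5.6 × 80^0.619 ≈ 84.37 kt.
Difference ≈ 94.47 − 84.37 = 10.10 → 10 kt.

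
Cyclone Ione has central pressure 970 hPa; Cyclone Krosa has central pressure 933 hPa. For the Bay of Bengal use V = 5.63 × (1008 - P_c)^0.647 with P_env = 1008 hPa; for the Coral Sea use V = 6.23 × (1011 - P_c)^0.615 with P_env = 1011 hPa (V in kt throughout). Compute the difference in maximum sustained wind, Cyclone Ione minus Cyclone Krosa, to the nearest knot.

Cyclone Ione: ΔP = 38; V ≈ 5.63 × 38^0.647 ≈ 59.24 kt.
Cyclone Krosa: ΔP = 78; V ≈ 6.23 × 78^0.615 ≈ 90.81 kt.
Difference ≈ 59.24 − 90.81 = -31.57 → -32 kt.

-32 kt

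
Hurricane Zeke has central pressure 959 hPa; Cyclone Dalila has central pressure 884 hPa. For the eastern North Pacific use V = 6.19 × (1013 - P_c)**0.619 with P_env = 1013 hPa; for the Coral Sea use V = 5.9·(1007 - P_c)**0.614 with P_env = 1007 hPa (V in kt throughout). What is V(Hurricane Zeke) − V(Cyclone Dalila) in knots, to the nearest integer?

-40 kt

Hurricane Zeke: ΔP = 54; V ≈ 6.19 × 54^0.619 ≈ 73.12 kt.
Cyclone Dalila: ΔP = 123; V ≈ 5.9 × 123^0.614 ≈ 113.25 kt.
Difference ≈ 73.12 − 113.25 = -40.13 → -40 kt.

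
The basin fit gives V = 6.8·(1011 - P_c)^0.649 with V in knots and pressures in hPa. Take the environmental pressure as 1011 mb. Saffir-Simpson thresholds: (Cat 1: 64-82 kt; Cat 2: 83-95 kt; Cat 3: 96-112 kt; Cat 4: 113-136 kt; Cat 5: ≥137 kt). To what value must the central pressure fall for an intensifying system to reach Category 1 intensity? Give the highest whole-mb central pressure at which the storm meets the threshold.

Category 1 begins at V = 64 kt.
Required ΔP = (64/6.8)^(1/0.649) = 9.412^1.541 ≈ 31.64 mb.
P_c ≤ 1011 − 31.64 = 979.36, so the highest integer P_c is 979 mb.

979 mb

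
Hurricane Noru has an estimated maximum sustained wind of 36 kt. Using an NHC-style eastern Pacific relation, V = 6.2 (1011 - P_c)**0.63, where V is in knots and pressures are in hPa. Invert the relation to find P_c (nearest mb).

ΔP = (V / 6.2)^(1/0.63) = (36/6.2)^1.587.
36/6.2 = 5.806; 5.806^1.587 ≈ 16.31 mb.
P_c = 1011 − 16.31 = 994.69 ≈ 995 mb.

995 mb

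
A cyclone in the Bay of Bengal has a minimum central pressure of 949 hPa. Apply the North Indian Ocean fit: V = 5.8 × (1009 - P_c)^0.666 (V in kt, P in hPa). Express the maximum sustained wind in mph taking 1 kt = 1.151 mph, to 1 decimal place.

102.0 mph

ΔP = 1009 − 949 = 60 hPa.
V ≈ 5.8 × 60^0.666 = 5.8 × 15.284 ≈ 88.650 kt.
88.650 × 1.151 ≈ 102.04 mph → 102.0 mph.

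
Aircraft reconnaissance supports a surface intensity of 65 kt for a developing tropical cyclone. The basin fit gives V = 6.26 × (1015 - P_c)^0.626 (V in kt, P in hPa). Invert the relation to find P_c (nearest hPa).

973 hPa

ΔP = (V / 6.26)^(1/0.626) = (65/6.26)^1.597.
65/6.26 = 10.383; 10.383^1.597 ≈ 42.03 hPa.
P_c = 1015 − 42.03 = 972.97 ≈ 973 hPa.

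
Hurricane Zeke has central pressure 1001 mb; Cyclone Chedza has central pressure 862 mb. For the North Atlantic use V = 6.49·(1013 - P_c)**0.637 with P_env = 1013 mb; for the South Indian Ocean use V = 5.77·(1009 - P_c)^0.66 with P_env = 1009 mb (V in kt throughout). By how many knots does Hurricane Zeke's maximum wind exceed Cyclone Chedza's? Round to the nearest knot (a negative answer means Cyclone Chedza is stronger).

-124 kt

Hurricane Zeke: ΔP = 12; V ≈ 6.49 × 12^0.637 ≈ 31.60 kt.
Cyclone Chedza: ΔP = 147; V ≈ 5.77 × 147^0.66 ≈ 155.46 kt.
Difference ≈ 31.60 − 155.46 = -123.86 → -124 kt.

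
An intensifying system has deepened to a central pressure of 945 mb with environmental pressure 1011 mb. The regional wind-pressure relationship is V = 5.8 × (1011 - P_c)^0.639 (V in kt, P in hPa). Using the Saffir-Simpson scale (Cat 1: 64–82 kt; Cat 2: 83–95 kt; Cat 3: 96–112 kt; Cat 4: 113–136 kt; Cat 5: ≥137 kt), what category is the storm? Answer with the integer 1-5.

ΔP = 1011 − 945 = 66 mb.
V ≈ 5.8 × 66^0.639 = 5.8 × 14.54 ≈ 84 kt.
84 kt falls in the Category 2 band.

2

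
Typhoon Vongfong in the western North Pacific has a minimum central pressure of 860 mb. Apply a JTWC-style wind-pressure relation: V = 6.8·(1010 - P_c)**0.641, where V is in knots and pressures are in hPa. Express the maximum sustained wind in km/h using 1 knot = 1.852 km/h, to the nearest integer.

ΔP = 1010 − 860 = 150 mb.
V ≈ 6.8 × 150^0.641 = 6.8 × 24.824 ≈ 168.804 kt.
168.804 × 1.852 ≈ 312.63 km/h → 313 km/h.

313 km/h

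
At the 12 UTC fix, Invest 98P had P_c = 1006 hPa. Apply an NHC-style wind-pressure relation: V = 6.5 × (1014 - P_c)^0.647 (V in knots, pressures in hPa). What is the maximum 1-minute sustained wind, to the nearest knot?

25 kt

ΔP = 1014 − 1006 = 8 hPa.
8^0.647 ≈ 3.840.
V ≈ 6.5 × 3.840 ≈ 25.0 kt.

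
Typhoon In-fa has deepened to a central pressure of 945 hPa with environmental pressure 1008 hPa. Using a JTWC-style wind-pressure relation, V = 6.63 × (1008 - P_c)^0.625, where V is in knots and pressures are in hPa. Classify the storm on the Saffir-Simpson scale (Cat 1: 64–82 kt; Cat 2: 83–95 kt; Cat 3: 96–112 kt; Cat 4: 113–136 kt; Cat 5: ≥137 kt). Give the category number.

ΔP = 1008 − 945 = 63 hPa.
V ≈ 6.63 × 63^0.625 = 6.63 × 13.32 ≈ 88 kt.
88 kt falls in the Category 2 band.

2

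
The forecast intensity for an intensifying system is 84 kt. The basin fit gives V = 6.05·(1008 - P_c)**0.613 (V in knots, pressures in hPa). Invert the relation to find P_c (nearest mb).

935 mb

ΔP = (V / 6.05)^(1/0.613) = (84/6.05)^1.631.
84/6.05 = 13.884; 13.884^1.631 ≈ 73.08 mb.
P_c = 1008 − 73.08 = 934.92 ≈ 935 mb.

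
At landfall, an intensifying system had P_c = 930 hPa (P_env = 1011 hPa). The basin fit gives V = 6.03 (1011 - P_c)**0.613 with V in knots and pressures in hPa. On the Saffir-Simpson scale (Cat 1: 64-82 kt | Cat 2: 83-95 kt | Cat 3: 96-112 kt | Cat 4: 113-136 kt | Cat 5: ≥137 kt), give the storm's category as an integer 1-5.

ΔP = 1011 − 930 = 81 hPa.
V ≈ 6.03 × 81^0.613 = 6.03 × 14.79 ≈ 89 kt.
89 kt falls in the Category 2 band.

2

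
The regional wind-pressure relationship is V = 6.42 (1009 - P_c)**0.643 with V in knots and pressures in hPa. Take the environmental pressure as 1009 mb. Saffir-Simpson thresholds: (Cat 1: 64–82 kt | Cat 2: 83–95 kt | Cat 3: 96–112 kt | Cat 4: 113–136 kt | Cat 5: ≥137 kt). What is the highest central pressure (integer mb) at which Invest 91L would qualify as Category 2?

Category 2 begins at V = 83 kt.
Required ΔP = (83/6.42)^(1/0.643) = 12.928^1.555 ≈ 53.54 mb.
P_c ≤ 1009 − 53.54 = 955.46, so the highest integer P_c is 955 mb.

955 mb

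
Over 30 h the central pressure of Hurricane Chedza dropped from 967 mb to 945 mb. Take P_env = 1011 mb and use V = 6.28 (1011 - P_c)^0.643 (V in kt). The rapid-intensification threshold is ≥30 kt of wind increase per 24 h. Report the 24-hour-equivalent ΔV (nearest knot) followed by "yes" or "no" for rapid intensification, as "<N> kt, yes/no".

17 kt, no

V₁: ΔP = 44, V ≈ 6.28 × 44^0.643 ≈ 71.56 kt.
V₂: ΔP = 66, V ≈ 6.28 × 66^0.643 ≈ 92.88 kt.
ΔV over 30 h = 21.32 kt → 24 h equivalent = 21.32 × 24/30 ≈ 17.06 kt.
17 kt < 30 kt ⇒ not rapid intensification.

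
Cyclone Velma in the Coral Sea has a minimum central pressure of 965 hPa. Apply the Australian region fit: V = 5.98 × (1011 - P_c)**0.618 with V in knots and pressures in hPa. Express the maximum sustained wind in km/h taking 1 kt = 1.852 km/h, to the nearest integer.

118 km/h

ΔP = 1011 − 965 = 46 hPa.
V ≈ 5.98 × 46^0.618 = 5.98 × 10.656 ≈ 63.721 kt.
63.721 × 1.852 ≈ 118.01 km/h → 118 km/h.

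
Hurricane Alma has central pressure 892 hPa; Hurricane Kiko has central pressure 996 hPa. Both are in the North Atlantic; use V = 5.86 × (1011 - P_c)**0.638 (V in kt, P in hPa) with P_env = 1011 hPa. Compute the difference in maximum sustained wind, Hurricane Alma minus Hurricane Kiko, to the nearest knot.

91 kt

Hurricane Alma: ΔP = 119; V ≈ 5.86 × 119^0.638 ≈ 123.62 kt.
Hurricane Kiko: ΔP = 15; V ≈ 5.86 × 15^0.638 ≈ 32.98 kt.
Difference ≈ 123.62 − 32.98 = 90.64 → 91 kt.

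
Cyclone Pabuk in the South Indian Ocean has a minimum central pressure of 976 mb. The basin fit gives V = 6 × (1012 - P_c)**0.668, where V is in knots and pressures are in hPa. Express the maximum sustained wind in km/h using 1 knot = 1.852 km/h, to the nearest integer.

122 km/h

ΔP = 1012 − 976 = 36 mb.
V ≈ 6 × 36^0.668 = 6 × 10.955 ≈ 65.730 kt.
65.730 × 1.852 ≈ 121.73 km/h → 122 km/h.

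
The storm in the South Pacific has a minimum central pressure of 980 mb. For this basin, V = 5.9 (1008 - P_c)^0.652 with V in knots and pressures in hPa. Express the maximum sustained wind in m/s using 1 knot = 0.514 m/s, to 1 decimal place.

26.6 m/s

ΔP = 1008 − 980 = 28 mb.
V ≈ 5.9 × 28^0.652 = 5.9 × 8.781 ≈ 51.808 kt.
51.808 × 0.514 ≈ 26.63 m/s → 26.6 m/s.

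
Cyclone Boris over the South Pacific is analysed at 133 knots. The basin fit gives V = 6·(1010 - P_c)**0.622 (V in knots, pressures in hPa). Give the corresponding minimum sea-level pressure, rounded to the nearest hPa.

864 hPa

ΔP = (V / 6)^(1/0.622) = (133/6)^1.608.
133/6 = 22.167; 22.167^1.608 ≈ 145.72 hPa.
P_c = 1010 − 145.72 = 864.28 ≈ 864 hPa.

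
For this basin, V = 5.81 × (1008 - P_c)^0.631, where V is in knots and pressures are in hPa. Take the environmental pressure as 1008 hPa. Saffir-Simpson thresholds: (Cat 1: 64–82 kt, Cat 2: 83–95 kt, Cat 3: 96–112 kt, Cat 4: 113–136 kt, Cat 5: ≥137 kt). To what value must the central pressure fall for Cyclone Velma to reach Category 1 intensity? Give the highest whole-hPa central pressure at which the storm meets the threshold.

963 hPa

Category 1 begins at V = 64 kt.
Required ΔP = (64/5.81)^(1/0.631) = 11.015^1.585 ≈ 44.81 hPa.
P_c ≤ 1008 − 44.81 = 963.19, so the highest integer P_c is 963 hPa.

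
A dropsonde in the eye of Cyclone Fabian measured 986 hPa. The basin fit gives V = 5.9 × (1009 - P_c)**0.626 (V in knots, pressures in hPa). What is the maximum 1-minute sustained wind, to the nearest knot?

42 kt

ΔP = 1009 − 986 = 23 hPa.
23^0.626 ≈ 7.119.
V ≈ 5.9 × 7.119 ≈ 42.0 kt.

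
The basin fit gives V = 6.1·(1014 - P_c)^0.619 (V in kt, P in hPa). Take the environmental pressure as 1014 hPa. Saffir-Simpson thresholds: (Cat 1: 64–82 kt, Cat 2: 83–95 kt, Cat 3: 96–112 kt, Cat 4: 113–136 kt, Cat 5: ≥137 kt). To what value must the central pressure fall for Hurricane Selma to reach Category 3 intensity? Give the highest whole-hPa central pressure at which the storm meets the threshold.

Category 3 begins at V = 96 kt.
Required ΔP = (96/6.1)^(1/0.619) = 15.738^1.616 ≈ 85.84 hPa.
P_c ≤ 1014 − 85.84 = 928.16, so the highest integer P_c is 928 hPa.

928 hPa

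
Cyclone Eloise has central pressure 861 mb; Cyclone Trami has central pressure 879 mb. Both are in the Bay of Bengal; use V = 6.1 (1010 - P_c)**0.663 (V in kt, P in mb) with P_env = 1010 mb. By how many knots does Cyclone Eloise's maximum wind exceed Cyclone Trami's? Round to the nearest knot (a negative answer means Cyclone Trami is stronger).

14 kt

Cyclone Eloise: ΔP = 149; V ≈ 6.1 × 149^0.663 ≈ 168.33 kt.
Cyclone Trami: ΔP = 131; V ≈ 6.1 × 131^0.663 ≈ 154.55 kt.
Difference ≈ 168.33 − 154.55 = 13.78 → 14 kt.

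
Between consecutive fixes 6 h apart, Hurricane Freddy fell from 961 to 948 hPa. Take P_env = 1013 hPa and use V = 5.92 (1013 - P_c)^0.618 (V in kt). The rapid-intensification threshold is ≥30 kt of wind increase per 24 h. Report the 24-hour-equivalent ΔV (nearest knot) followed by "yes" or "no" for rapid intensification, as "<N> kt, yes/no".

V₁: ΔP = 52, V ≈ 5.92 × 52^0.618 ≈ 68.05 kt.
V₂: ΔP = 65, V ≈ 5.92 × 65^0.618 ≈ 78.11 kt.
ΔV over 6 h = 10.06 kt → 24 h equivalent = 10.06 × 24/6 ≈ 40.24 kt.
40 kt ≥ 30 kt ⇒ rapid intensification.

40 kt, yes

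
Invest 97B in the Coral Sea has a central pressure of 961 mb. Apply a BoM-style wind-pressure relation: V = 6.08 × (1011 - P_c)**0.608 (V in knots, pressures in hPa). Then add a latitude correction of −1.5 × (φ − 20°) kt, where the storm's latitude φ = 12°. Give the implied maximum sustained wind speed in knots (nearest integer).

78 kt

ΔP = 1011 − 961 = 50 mb.
50^0.608 ≈ 10.789.
V ≈ 6.08 × 10.789 ≈ 65.6 kt.
Latitude correction: −1.5 × (12 − 20) = 12 kt.
Corrected V ≈ 77.6 kt → 78 kt.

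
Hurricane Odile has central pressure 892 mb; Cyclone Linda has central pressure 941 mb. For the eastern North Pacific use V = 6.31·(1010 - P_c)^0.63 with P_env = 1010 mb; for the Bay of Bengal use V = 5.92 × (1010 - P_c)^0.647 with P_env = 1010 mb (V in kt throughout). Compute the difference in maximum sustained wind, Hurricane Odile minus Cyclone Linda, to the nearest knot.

36 kt

Hurricane Odile: ΔP = 118; V ≈ 6.31 × 118^0.63 ≈ 127.44 kt.
Cyclone Linda: ΔP = 69; V ≈ 5.92 × 69^0.647 ≈ 91.63 kt.
Difference ≈ 127.44 − 91.63 = 35.81 → 36 kt.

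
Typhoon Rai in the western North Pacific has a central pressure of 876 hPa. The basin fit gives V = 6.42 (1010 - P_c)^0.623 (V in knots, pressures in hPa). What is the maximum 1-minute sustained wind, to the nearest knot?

ΔP = 1010 − 876 = 134 hPa.
134^0.623 ≈ 21.144.
V ≈ 6.42 × 21.144 ≈ 135.7 kt.

136 kt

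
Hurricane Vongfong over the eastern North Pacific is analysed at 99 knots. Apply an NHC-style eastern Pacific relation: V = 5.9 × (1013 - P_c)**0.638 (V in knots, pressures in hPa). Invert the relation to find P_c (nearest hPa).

ΔP = (V / 5.9)^(1/0.638) = (99/5.9)^1.567.
99/5.9 = 16.780; 16.780^1.567 ≈ 83.12 hPa.
P_c = 1013 − 83.12 = 929.88 ≈ 930 hPa.

930 hPa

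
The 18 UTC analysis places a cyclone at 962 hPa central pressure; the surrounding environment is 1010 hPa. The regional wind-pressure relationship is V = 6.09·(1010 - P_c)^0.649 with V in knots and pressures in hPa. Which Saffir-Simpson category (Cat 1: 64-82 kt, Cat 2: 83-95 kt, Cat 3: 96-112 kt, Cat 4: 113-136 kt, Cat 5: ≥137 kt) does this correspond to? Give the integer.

1

ΔP = 1010 − 962 = 48 hPa.
V ≈ 6.09 × 48^0.649 = 6.09 × 12.33 ≈ 75 kt.
75 kt falls in the Category 1 band.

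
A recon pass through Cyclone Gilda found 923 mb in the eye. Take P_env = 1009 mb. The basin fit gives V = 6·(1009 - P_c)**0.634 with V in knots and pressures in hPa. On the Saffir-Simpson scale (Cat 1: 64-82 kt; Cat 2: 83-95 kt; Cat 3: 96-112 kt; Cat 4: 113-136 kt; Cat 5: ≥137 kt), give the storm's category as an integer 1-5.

3

ΔP = 1009 − 923 = 86 mb.
V ≈ 6 × 86^0.634 = 6 × 16.85 ≈ 101 kt.
101 kt falls in the Category 3 band.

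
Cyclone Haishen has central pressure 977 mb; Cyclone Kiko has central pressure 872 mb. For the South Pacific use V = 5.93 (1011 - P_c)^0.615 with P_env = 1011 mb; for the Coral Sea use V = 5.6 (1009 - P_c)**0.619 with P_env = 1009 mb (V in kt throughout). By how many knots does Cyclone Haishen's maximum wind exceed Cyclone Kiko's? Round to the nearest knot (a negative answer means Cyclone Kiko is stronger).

-66 kt

Cyclone Haishen: ΔP = 34; V ≈ 5.93 × 34^0.615 ≈ 51.87 kt.
Cyclone Kiko: ΔP = 137; V ≈ 5.6 × 137^0.619 ≈ 117.71 kt.
Difference ≈ 51.87 − 117.71 = -65.84 → -66 kt.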